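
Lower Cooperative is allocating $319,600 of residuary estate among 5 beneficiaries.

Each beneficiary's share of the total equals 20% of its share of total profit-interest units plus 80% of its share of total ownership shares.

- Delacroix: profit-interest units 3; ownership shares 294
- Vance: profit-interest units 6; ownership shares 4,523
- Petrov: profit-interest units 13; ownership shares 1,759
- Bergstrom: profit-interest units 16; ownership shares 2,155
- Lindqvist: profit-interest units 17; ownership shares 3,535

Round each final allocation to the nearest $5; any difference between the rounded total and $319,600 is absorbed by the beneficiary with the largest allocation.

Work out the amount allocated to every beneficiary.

Totals — profit-interest units 55, ownership shares 12,266.
Blended shares (20% profit-interest units + 80% ownership shares): Delacroix 0.0301; Vance 0.3168; Petrov 0.1620; Bergstrom 0.1987; Lindqvist 0.2924.
Raw shares: Delacroix 9,614.86; Vance 101,253.27; Petrov 51,774.03; Bergstrom 63,515.05; Lindqvist 93,442.79.
After rounding ($5): Delacroix $9,615; Vance $101,255; Petrov $51,775; Bergstrom $63,515; Lindqvist $93,445. Sum = $319,605.
Difference $319,600 − $319,605 = −$5 applied to largest allocation (Vance): Vance becomes $101,250.

Delacroix: $9,615; Vance: $101,250; Petrov: $51,775; Bergstrom: $63,515; Lindqvist: $93,445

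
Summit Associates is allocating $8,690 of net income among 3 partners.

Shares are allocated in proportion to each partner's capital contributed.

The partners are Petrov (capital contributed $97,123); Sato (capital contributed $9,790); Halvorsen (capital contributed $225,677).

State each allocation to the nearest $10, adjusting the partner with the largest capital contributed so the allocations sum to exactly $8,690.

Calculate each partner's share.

Capital contributed total: 332,590.
Pro-rata amounts: Petrov 97,123/332,590 × $8,690 = 2,537.66; Sato 9,790/332,590 × $8,690 = 255.80; Halvorsen 225,677/332,590 × $8,690 = 5,896.55.
Rounded to nearest $10: Petrov $2,540; Sato $260; Halvorsen $5,900. Sum = $8,700.
Difference $8,690 − $8,700 = −$10 applied to largest capital contributed (Halvorsen): Halvorsen becomes $5,890.

Petrov: $2,540 · Sato: $260 · Halvorsen: $5,890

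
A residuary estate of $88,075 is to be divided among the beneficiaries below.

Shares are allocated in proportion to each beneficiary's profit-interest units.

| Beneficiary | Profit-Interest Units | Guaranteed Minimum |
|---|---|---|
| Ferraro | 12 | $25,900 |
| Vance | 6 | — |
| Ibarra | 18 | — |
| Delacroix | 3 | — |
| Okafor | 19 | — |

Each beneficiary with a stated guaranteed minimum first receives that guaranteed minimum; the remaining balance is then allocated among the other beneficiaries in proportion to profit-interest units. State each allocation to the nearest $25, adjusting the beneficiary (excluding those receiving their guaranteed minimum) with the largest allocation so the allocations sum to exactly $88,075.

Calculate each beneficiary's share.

Minimums first: Ferraro $25,900. Residual $62,175.
Residual split over remaining profit-interest units 46: Vance 8,109.78 → $8,100; Ibarra 24,329.35 → $24,325; Delacroix 4,054.89 → $4,050; Okafor 25,680.98 → $25,675.
Rounding difference +$25 applied to Okafor → $25,700.

Ferraro: $25,900 · Vance: $8,100 · Ibarra: $24,325 · Delacroix: $4,050 · Okafor: $25,700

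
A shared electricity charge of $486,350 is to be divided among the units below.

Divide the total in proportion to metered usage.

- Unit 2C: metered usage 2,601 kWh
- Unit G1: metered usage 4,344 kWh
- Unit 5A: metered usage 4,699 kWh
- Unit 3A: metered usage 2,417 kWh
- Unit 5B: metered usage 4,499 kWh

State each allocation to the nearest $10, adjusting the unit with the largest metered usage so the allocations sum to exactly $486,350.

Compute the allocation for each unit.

Combined metered usage = 2,601 + 4,344 + 4,699 + 2,417 + 4,499 = 18,560.
Pro-rata amounts: Unit 2C 68,157.13; Unit G1 113,831.06; Unit 5A 123,133.55; Unit 3A 63,335.56; Unit 5B 117,892.71.
Rounded to nearest $10: Unit 2C $68,160; Unit G1 $113,830; Unit 5A $123,130; Unit 3A $63,340; Unit 5B $117,890. Sum = $486,350.
No rounding difference to absorb.

Unit 2C: $68,160 | Unit G1: $113,830 | Unit 5A: $123,130 | Unit 3A: $63,340 | Unit 5B: $117,890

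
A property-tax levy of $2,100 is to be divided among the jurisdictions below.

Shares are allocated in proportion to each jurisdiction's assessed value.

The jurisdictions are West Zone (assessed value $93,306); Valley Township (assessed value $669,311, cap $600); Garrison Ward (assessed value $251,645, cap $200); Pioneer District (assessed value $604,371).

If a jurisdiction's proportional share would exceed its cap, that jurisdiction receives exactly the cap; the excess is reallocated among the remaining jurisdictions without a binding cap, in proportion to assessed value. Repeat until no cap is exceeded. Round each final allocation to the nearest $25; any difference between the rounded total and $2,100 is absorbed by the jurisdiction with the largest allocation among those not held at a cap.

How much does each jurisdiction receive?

West Zone: $175 · Valley Township: $600 · Garrison Ward: $200 · Pioneer District: $1,125

Total assessed value = 1,618,633.
Pro-rata shares before constraints: West Zone 121.05; Valley Township 868.36; Garrison Ward 326.48; Pioneer District 784.11.
Capped: Valley Township ($600), Garrison Ward ($200); balance $1,300 reallocated over remaining assessed value 697,677.
Redistributed shares: West Zone 173.86 → $175; Pioneer District 1,126.14 → $1,125.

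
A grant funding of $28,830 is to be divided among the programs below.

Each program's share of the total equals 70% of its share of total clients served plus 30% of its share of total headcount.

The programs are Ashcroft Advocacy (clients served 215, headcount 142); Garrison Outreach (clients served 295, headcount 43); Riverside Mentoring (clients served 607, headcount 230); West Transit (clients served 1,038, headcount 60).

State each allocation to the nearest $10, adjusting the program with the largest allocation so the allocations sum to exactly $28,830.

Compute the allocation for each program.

Ashcroft Advocacy: $4,600 · Garrison Outreach: $3,550 · Riverside Mentoring: $9,870 · West Transit: $10,810

Totals — clients served 2,155, headcount 475.
Combined weights (70% clients served + 30% headcount): Ashcroft Advocacy 0.1595; Garrison Outreach 0.1230; Riverside Mentoring 0.3424; West Transit 0.3751.
Unrounded shares: Ashcroft Advocacy 4,599.01; Garrison Outreach 3,545.56; Riverside Mentoring 9,872.33; West Transit 10,813.10.
At nearest $10: Ashcroft Advocacy $4,600; Garrison Outreach $3,550; Riverside Mentoring $9,870; West Transit $10,810. Sum = $28,830.
No rounding difference to absorb.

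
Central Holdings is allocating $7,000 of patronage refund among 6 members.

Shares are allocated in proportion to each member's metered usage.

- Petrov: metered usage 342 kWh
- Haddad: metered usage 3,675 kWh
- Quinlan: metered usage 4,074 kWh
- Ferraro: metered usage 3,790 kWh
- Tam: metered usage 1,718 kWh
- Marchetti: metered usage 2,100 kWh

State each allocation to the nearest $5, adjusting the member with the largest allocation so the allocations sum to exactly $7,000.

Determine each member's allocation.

Petrov: $150 · Haddad: $1,640 · Quinlan: $1,820 · Ferraro: $1,690 · Tam: $765 · Marchetti: $935

Combined metered usage = 15,699.
Unrounded shares: Petrov 342/15,699 × $7,000 = 152.49; Haddad 3,675/15,699 × $7,000 = 1,638.64; Quinlan 4,074/15,699 × $7,000 = 1,816.55; Ferraro 3,790/15,699 × $7,000 = 1,689.92; Tam 1,718/15,699 × $7,000 = 766.04; Marchetti 2,100/15,699 × $7,000 = 936.37.
After rounding ($5): Petrov $150; Haddad $1,640; Quinlan $1,815; Ferraro $1,690; Tam $765; Marchetti $935. Sum = $6,995.
Difference $7,000 − $6,995 = +$5 applied to largest allocation (Quinlan): Quinlan becomes $1,820.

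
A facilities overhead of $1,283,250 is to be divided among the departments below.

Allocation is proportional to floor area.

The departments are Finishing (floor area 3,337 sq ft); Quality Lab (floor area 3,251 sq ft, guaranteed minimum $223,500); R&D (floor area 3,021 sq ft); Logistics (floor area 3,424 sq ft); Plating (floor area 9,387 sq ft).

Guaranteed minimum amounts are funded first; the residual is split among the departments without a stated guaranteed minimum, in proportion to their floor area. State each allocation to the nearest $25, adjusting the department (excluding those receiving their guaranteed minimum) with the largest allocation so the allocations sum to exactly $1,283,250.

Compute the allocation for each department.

Finishing: $184,475 | Quality Lab: $223,500 | R&D: $167,025 | Logistics: $189,300 | Plating: $518,950

Minimums first: Quality Lab $223,500. Residual $1,059,750.
Residual split over remaining floor area 19,169: Finishing 184,484.62 → $184,475; R&D 167,014.70 → $167,025; Logistics 189,294.38 → $189,300; Plating 518,956.30 → $518,950.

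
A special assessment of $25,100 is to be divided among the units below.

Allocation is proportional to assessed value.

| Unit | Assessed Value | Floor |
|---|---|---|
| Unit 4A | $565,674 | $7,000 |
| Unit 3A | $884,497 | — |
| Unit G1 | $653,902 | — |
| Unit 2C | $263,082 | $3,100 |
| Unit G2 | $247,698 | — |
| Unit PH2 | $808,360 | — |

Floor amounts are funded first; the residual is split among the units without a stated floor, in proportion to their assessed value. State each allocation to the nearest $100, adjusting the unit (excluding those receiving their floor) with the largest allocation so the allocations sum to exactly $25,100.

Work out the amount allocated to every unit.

Fund the minimums — Unit 4A $7,000; Unit 2C $3,100. Balance $15,000.
Balance split over remaining assessed value 2,594,457: Unit 3A 5,113.77 → $5,100; Unit G1 3,780.57 → $3,800; Unit G2 1,432.08 → $1,400; Unit PH2 4,673.58 → $4,700.

Unit 4A: $7,000; Unit 3A: $5,100; Unit G1: $3,800; Unit 2C: $3,100; Unit G2: $1,400; Unit PH2: $4,700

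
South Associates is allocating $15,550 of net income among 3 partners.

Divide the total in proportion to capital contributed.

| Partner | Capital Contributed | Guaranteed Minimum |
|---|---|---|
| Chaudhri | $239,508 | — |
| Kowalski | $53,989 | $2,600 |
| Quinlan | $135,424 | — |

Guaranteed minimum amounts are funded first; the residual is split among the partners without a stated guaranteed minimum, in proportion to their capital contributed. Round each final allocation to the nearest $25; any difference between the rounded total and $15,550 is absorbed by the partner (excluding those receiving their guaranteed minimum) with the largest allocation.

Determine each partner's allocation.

Chaudhri: $8,275; Kowalski: $2,600; Quinlan: $4,675

Guaranteed amounts: Kowalski $2,600. Remaining pool $12,950.
Remaining pool split over remaining capital contributed 374,932: Chaudhri 8,272.51 → $8,275; Quinlan 4,677.49 → $4,675.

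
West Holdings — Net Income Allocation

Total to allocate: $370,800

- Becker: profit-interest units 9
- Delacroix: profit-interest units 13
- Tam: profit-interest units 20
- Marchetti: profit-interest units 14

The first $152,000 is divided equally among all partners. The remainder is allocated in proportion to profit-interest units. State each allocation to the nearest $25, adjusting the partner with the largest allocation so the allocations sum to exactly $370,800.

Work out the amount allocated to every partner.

First tranche $152,000 split equally: $38,000 each.
Remainder $218,800 by profit-interest units (total 56): Becker 35,164.29 → $35,175; Delacroix 50,792.86 → $50,800; Tam 78,142.86 → $78,150; Marchetti 54,700.00 → $54,700.
Rounding difference −$25 on remainder applied to Tam.
Totals: Becker $38,000 + $35,175 = $73,175; Delacroix $38,000 + $50,800 = $88,800; Tam $38,000 + $78,125 = $116,125; Marchetti $38,000 + $54,700 = $92,700.

Becker: $73,175; Delacroix: $88,800; Tam: $116,125; Marchetti: $92,700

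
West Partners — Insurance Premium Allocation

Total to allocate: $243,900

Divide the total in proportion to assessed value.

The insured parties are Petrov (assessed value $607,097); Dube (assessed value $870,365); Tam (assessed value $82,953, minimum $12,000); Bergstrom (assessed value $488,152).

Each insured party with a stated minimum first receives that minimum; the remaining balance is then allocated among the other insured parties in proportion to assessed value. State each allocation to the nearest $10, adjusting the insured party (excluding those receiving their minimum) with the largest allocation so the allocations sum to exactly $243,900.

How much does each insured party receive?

Petrov: $71,620 | Dube: $102,690 | Tam: $12,000 | Bergstrom: $57,590

Minimums first: Tam $12,000. Balance $231,900.
Balance split over remaining assessed value 1,965,614: Petrov 71,624.33 → $71,620; Dube 102,684.27 → $102,680; Bergstrom 57,591.39 → $57,590.
Rounding difference +$10 applied to Dube → $102,690.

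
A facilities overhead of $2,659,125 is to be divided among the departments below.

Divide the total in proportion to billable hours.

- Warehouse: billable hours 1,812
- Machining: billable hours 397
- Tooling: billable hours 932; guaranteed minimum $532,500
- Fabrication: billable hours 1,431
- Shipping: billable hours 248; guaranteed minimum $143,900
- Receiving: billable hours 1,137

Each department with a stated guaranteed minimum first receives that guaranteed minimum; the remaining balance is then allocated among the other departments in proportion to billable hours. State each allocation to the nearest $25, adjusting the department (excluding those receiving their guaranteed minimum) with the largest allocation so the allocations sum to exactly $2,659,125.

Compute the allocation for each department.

Warehouse: $752,075; Machining: $164,775; Tooling: $532,500; Fabrication: $593,950; Shipping: $143,900; Receiving: $471,925

Minimums first: Tooling $532,500; Shipping $143,900. Remaining pool $1,982,725.
Remaining pool split over remaining billable hours 4,777: Warehouse 752,082.42 → $752,075; Machining 164,777.44 → $164,775; Fabrication 593,945.88 → $593,950; Receiving 471,919.26 → $471,925.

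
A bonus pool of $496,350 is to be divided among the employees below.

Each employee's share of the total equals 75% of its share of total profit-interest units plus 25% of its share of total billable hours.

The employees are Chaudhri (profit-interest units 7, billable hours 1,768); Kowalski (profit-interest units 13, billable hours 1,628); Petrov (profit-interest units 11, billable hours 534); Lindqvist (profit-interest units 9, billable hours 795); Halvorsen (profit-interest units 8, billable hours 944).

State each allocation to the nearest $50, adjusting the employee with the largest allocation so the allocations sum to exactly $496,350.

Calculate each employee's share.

Chaudhri: $93,000 · Kowalski: $136,450 · Petrov: $97,000 · Lindqvist: $87,200 · Halvorsen: $82,700

Totals — profit-interest units 48, billable hours 5,669.
Combined weights (75% profit-interest units + 25% billable hours): Chaudhri 0.1873; Kowalski 0.2749; Petrov 0.1954; Lindqvist 0.1757; Halvorsen 0.1666.
Pro-rata amounts: Chaudhri 92,987.65; Kowalski 136,456.03; Petrov 96,998.77; Lindqvist 87,200.80; Halvorsen 82,706.76.
After rounding ($50): Chaudhri $93,000; Kowalski $136,450; Petrov $97,000; Lindqvist $87,200; Halvorsen $82,700. Sum = $496,350.
No rounding difference to absorb.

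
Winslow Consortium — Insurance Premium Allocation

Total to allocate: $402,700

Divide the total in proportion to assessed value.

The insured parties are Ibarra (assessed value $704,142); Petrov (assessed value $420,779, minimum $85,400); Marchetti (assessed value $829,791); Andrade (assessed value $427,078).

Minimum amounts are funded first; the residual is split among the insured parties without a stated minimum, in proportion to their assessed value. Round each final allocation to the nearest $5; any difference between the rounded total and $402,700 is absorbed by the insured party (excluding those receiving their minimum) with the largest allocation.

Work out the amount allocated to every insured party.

Guaranteed amounts: Petrov $85,400. Balance $317,300.
Balance split over remaining assessed value 1,961,011: Ibarra 113,933.20 → $113,935; Marchetti 134,263.75 → $134,265; Andrade 69,103.05 → $69,105.
Rounding difference −$5 applied to Marchetti → $134,260.

Ibarra: $113,935 · Petrov: $85,400 · Marchetti: $134,260 · Andrade: $69,105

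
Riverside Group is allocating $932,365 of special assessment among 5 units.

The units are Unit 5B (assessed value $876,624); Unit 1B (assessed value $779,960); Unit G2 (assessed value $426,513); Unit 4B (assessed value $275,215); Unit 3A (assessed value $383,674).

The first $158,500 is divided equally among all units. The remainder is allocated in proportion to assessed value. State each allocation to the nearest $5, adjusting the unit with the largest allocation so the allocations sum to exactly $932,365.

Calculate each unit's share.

$158,500 shared equally gives $31,700 per unit.
Remainder $773,865 by assessed value (total 2,741,986): Unit 5B 247,407.77 → $247,410; Unit 1B 220,126.49 → $220,125; Unit G2 120,373.88 → $120,375; Unit 4B 77,673.36 → $77,675; Unit 3A 108,283.51 → $108,285.
Rounding difference −$5 on remainder applied to Unit 5B.
Totals: Unit 5B $31,700 + $247,405 = $279,105; Unit 1B $31,700 + $220,125 = $251,825; Unit G2 $31,700 + $120,375 = $152,075; Unit 4B $31,700 + $77,675 = $109,375; Unit 3A $31,700 + $108,285 = $139,985.

Unit 5B: $279,105; Unit 1B: $251,825; Unit G2: $152,075; Unit 4B: $109,375; Unit 3A: $139,985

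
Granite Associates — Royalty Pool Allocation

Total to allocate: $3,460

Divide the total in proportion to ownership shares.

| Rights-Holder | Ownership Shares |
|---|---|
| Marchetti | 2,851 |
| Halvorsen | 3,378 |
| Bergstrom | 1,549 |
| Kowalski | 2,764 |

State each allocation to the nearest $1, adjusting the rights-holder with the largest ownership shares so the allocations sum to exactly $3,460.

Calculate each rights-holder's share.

Marchetti: $936 | Halvorsen: $1,109 | Bergstrom: $508 | Kowalski: $907

Combined ownership shares = 2,851 + 3,378 + 1,549 + 2,764 = 10,542.
Pro-rata amounts: Marchetti 935.73; Halvorsen 1,108.70; Bergstrom 508.40; Kowalski 907.18.
At nearest $1: Marchetti $936; Halvorsen $1,109; Bergstrom $508; Kowalski $907. Sum = $3,460.
Rounded total matches; no reconciliation needed.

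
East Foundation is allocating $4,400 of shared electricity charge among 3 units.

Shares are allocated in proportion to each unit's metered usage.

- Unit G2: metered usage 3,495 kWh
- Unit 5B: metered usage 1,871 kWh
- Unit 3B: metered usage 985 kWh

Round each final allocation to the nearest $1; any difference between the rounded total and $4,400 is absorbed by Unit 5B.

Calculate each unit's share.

Unit G2: $2,421 · Unit 5B: $1,297 · Unit 3B: $682

Total metered usage = 6,351.
Pro-rata amounts: Unit G2 3,495/6,351 × $4,400 = 2,421.35; Unit 5B 1,871/6,351 × $4,400 = 1,296.24; Unit 3B 985/6,351 × $4,400 = 682.41.
After rounding ($1): Unit G2 $2,421; Unit 5B $1,296; Unit 3B $682. Sum = $4,399.
Difference $4,400 − $4,399 = +$1 applied to Unit 5B: Unit 5B becomes $1,297.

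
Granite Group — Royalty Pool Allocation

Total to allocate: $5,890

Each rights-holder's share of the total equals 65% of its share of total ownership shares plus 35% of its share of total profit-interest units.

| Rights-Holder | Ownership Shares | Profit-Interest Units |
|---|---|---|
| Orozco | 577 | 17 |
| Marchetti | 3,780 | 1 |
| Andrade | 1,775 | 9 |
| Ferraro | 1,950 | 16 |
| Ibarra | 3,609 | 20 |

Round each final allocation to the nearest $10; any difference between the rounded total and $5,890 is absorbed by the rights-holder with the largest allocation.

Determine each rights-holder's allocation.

Totals — ownership shares 11,691, profit-interest units 63.
Combined weights (65% ownership shares + 35% profit-interest units): Orozco 0.1265; Marchetti 0.2157; Andrade 0.1487; Ferraro 0.1973; Ibarra 0.3118.
Proportional shares: Orozco 745.23; Marchetti 1,270.57; Andrade 875.77; Ferraro 1,162.13; Ibarra 1,836.30.
At nearest $10: Orozco $750; Marchetti $1,270; Andrade $880; Ferraro $1,160; Ibarra $1,840. Sum = $5,900.
Difference $5,890 − $5,900 = −$10 applied to largest allocation (Ibarra): Ibarra becomes $1,830.

Orozco: $750 | Marchetti: $1,270 | Andrade: $880 | Ferraro: $1,160 | Ibarra: $1,830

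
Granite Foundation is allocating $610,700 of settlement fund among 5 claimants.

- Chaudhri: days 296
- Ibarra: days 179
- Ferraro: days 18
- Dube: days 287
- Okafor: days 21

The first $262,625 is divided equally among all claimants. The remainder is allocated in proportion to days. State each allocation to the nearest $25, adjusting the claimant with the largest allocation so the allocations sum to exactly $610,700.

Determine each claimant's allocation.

Chaudhri: $181,150; Ibarra: $130,300; Ferraro: $60,350; Dube: $177,250; Okafor: $61,650

$262,625 shared equally gives $52,525 per claimant.
Remainder $348,075 by days (total 801): Chaudhri 128,626.97 → $128,625; Ibarra 77,784.55 → $77,775; Ferraro 7,821.91 → $7,825; Dube 124,716.01 → $124,725; Okafor 9,125.56 → $9,125.
Totals: Chaudhri $52,525 + $128,625 = $181,150; Ibarra $52,525 + $77,775 = $130,300; Ferraro $52,525 + $7,825 = $60,350; Dube $52,525 + $124,725 = $177,250; Okafor $52,525 + $9,125 = $61,650.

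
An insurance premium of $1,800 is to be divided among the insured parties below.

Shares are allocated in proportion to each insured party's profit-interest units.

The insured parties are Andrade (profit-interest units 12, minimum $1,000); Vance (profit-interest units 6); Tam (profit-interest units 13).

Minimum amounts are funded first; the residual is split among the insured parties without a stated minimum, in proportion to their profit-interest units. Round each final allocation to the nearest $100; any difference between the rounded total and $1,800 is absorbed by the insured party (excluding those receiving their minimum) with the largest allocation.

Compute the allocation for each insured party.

Andrade: $1,000; Vance: $300; Tam: $500

Minimums first: Andrade $1,000. Residual $800.
Residual split over remaining profit-interest units 19: Vance 252.63 → $300; Tam 547.37 → $500.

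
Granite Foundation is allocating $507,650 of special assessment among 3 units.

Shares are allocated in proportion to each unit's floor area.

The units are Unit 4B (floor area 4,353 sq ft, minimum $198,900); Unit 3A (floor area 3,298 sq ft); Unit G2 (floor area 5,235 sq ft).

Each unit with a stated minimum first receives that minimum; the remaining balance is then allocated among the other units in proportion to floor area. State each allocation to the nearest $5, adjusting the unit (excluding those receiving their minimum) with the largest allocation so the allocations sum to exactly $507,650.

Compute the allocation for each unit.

Unit 4B: $198,900 | Unit 3A: $119,330 | Unit G2: $189,420

Guaranteed amounts: Unit 4B $198,900. Balance $308,750.
Balance split over remaining floor area 8,533: Unit 3A 119,331.71 → $119,330; Unit G2 189,418.29 → $189,420.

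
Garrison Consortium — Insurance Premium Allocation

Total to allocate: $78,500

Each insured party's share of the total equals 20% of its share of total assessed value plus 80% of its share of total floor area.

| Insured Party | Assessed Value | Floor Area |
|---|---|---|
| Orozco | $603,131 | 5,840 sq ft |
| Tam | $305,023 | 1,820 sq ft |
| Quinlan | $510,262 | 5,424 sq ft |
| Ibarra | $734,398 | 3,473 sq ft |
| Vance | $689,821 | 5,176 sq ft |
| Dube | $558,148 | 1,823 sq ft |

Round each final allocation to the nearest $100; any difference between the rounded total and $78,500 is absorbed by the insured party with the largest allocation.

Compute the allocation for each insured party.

Assessed value total 3,400,783; floor area total 23,556.
Composite weights (20% assessed value + 80% floor area): Orozco 0.2338; Tam 0.0797; Quinlan 0.2142; Ibarra 0.1611; Vance 0.2164; Dube 0.0947.
Pro-rata amounts: Orozco 18,353.77; Tam 6,260.26; Quinlan 16,815.98; Ibarra 12,649.38; Vance 16,983.77; Dube 7,436.83.
At nearest $100: Orozco $18,400; Tam $6,300; Quinlan $16,800; Ibarra $12,600; Vance $17,000; Dube $7,400. Sum = $78,500.
Rounded total matches; no reconciliation needed.

Orozco: $18,400 · Tam: $6,300 · Quinlan: $16,800 · Ibarra: $12,600 · Vance: $17,000 · Dube: $7,400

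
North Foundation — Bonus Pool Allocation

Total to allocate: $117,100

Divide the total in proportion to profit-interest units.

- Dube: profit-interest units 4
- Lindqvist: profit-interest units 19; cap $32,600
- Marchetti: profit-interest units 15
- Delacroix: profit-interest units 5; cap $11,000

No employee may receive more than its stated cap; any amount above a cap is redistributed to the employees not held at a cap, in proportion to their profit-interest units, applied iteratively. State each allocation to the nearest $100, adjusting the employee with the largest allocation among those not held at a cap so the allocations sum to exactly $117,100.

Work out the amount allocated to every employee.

Total profit-interest units = 43.
Proportional shares (ignoring caps): Dube 10,893.02; Lindqvist 51,741.86; Marchetti 40,848.84; Delacroix 13,616.28.
Held at cap: Lindqvist ($32,600), Delacroix ($11,000); residual $73,500 reallocated over remaining profit-interest units 19.
Shares after redistribution: Dube 15,473.68 → $15,500; Marchetti 58,026.32 → $58,000.

Dube: $15,500 | Lindqvist: $32,600 | Marchetti: $58,000 | Delacroix: $11,000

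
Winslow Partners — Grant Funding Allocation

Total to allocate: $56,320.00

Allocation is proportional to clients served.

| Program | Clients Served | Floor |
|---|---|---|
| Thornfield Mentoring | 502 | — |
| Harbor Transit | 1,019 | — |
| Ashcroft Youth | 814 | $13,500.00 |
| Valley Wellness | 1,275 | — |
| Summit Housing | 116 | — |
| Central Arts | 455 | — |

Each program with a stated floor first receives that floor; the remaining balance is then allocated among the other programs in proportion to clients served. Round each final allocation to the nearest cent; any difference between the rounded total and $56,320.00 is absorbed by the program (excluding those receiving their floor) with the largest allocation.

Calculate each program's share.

Thornfield Mentoring: $6,384.21 | Harbor Transit: $12,959.19 | Ashcroft Youth: $13,500.00 | Valley Wellness: $16,214.87 | Summit Housing: $1,475.24 | Central Arts: $5,786.49

Minimums first: Ashcroft Youth $13,500.00. Balance $42,820.00.
Balance split over remaining clients served 3,367: Thornfield Mentoring 6,384.2115 → $6,384.21; Harbor Transit 12,959.1862 → $12,959.19; Valley Wellness 16,214.8797 → $16,214.88; Summit Housing 1,475.2361 → $1,475.24; Central Arts 5,786.4865 → $5,786.49.
Rounding difference −$0.01 applied to Valley Wellness → $16,214.87.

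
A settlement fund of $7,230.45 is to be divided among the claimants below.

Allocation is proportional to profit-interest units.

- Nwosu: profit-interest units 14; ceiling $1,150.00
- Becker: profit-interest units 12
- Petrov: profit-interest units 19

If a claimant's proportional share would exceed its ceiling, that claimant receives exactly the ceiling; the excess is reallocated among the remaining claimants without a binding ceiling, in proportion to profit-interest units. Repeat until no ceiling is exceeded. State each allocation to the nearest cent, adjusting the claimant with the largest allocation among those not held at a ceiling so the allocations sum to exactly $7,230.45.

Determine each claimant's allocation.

Nwosu: $1,150.00 · Becker: $2,353.72 · Petrov: $3,726.73

Total profit-interest units = 45.
Unconstrained shares: Nwosu 2,249.4733; Becker 1,928.1200; Petrov 3,052.8567.
Held at cap: Nwosu ($1,150.00); remaining pool $6,080.45 reallocated over remaining profit-interest units 31.
Remaining shares: Becker 2,353.7226 → $2,353.72; Petrov 3,726.7274 → $3,726.73.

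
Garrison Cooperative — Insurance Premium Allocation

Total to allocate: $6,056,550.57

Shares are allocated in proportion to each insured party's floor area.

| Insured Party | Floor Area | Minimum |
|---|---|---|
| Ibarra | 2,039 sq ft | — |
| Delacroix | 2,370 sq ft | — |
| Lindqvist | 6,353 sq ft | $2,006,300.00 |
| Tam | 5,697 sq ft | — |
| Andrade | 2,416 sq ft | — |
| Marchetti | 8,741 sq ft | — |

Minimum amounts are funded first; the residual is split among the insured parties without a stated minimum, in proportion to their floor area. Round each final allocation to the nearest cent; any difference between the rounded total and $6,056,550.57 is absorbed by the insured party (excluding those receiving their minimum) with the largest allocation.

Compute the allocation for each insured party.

Fund the minimums — Lindqvist $2,006,300.00. Remaining pool $4,050,250.57.
Remaining pool split over remaining floor area 21,263: Ibarra 388,395.8478 → $388,395.85; Delacroix 451,445.8849 → $451,445.88; Tam 1,085,184.4753 → $1,085,184.48; Andrade 460,208.1257 → $460,208.13; Marchetti 1,665,016.2363 → $1,665,016.24.
Rounding difference −$0.01 applied to Marchetti → $1,665,016.23.

Ibarra: $388,395.85 · Delacroix: $451,445.88 · Lindqvist: $2,006,300.00 · Tam: $1,085,184.48 · Andrade: $460,208.13 · Marchetti: $1,665,016.23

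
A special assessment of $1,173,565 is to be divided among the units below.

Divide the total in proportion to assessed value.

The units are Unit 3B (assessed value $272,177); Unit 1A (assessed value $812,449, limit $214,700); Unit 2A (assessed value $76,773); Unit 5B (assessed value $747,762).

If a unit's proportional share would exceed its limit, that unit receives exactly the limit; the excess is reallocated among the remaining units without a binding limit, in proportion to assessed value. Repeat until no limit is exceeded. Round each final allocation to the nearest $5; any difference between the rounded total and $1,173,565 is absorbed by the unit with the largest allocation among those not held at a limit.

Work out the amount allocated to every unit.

Sum of assessed value: 1,909,161.
Proportional shares (ignoring caps): Unit 3B 167,307.73; Unit 1A 499,413.99; Unit 2A 47,192.51; Unit 5B 459,650.76.
Held at cap: Unit 1A ($214,700); residual $958,865 reallocated over remaining assessed value 1,096,712.
Redistributed shares: Unit 3B 237,966.76 → $237,965; Unit 2A 67,123.31 → $67,125; Unit 5B 653,774.93 → $653,775.

Unit 3B: $237,965; Unit 1A: $214,700; Unit 2A: $67,125; Unit 5B: $653,775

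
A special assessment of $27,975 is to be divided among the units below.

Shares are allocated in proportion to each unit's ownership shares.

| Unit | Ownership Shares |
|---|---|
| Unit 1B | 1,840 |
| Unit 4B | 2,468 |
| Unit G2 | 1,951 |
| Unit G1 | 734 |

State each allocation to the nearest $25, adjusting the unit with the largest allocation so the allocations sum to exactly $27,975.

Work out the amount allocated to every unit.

Unit 1B: $7,350 | Unit 4B: $9,900 | Unit G2: $7,800 | Unit G1: $2,925

Combined ownership shares = 6,993.
Proportional shares: Unit 1B 1,840/6,993 × $27,975 = 7,360.79; Unit 4B 2,468/6,993 × $27,975 = 9,873.06; Unit G2 1,951/6,993 × $27,975 = 7,804.84; Unit G1 734/6,993 × $27,975 = 2,936.31.
At nearest $25: Unit 1B $7,350; Unit 4B $9,875; Unit G2 $7,800; Unit G1 $2,925. Sum = $27,950.
Difference $27,975 − $27,950 = +$25 applied to largest allocation (Unit 4B): Unit 4B becomes $9,900.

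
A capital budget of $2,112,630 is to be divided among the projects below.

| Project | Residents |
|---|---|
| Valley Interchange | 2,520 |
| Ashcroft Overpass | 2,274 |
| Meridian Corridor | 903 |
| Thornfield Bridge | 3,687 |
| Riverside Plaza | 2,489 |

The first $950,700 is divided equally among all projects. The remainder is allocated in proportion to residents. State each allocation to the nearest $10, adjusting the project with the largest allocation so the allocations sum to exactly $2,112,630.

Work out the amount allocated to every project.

$950,700 shared equally gives $190,140 per project.
Remainder $1,161,930 by residents (total 11,873): Valley Interchange 246,615.31 → $246,620; Ashcroft Overpass 222,540.96 → $222,540; Meridian Corridor 88,370.49 → $88,370; Thornfield Bridge 360,821.69 → $360,820; Riverside Plaza 243,581.55 → $243,580.
Totals: Valley Interchange $190,140 + $246,620 = $436,760; Ashcroft Overpass $190,140 + $222,540 = $412,680; Meridian Corridor $190,140 + $88,370 = $278,510; Thornfield Bridge $190,140 + $360,820 = $550,960; Riverside Plaza $190,140 + $243,580 = $433,720.

Valley Interchange: $436,760; Ashcroft Overpass: $412,680; Meridian Corridor: $278,510; Thornfield Bridge: $550,960; Riverside Plaza: $433,720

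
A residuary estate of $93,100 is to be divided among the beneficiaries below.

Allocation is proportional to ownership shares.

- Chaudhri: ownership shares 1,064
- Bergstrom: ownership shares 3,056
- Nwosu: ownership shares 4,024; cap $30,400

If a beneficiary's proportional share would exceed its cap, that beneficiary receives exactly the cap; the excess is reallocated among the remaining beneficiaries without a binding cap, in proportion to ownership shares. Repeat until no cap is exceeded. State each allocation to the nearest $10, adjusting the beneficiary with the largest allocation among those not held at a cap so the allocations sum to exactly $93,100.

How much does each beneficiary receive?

Chaudhri: $16,190 | Bergstrom: $46,510 | Nwosu: $30,400

Combined ownership shares = 8,144.
Unconstrained shares: Chaudhri 12,163.36; Bergstrom 34,935.36; Nwosu 46,001.28.
Capped: Nwosu ($30,400); remaining pool $62,700 reallocated over remaining ownership shares 4,120.
Remaining shares: Chaudhri 16,192.43 → $16,190; Bergstrom 46,507.57 → $46,510.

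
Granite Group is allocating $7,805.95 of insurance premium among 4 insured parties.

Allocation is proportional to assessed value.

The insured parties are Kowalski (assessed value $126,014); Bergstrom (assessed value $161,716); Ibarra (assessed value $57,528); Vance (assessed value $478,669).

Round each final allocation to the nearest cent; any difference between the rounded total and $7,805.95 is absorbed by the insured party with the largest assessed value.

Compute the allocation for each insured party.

Combined assessed value = 126,014 + 161,716 + 57,528 + 478,669 = 823,927.
Unrounded shares: Kowalski 1,193.8667; Bergstrom 1,532.1103; Ibarra 545.0249; Vance 4,534.9482.
Rounded to nearest cent: Kowalski $1,193.87; Bergstrom $1,532.11; Ibarra $545.02; Vance $4,534.95. Sum = $7,805.95.
No rounding difference to absorb.

Kowalski: $1,193.87 · Bergstrom: $1,532.11 · Ibarra: $545.02 · Vance: $4,534.95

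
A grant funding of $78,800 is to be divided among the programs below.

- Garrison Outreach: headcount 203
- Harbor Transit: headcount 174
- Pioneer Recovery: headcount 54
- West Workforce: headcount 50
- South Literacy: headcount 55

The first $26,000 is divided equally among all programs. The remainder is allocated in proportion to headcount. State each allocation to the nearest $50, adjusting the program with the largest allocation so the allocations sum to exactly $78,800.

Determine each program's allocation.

$26,000 shared equally gives $5,200 per program.
Remainder $52,800 by headcount (total 536): Garrison Outreach 19,997.01 → $20,000; Harbor Transit 17,140.30 → $17,150; Pioneer Recovery 5,319.40 → $5,300; West Workforce 4,925.37 → $4,950; South Literacy 5,417.91 → $5,400.
Totals: Garrison Outreach $5,200 + $20,000 = $25,200; Harbor Transit $5,200 + $17,150 = $22,350; Pioneer Recovery $5,200 + $5,300 = $10,500; West Workforce $5,200 + $4,950 = $10,150; South Literacy $5,200 + $5,400 = $10,600.

Garrison Outreach: $25,200; Harbor Transit: $22,350; Pioneer Recovery: $10,500; West Workforce: $10,150; South Literacy: $10,600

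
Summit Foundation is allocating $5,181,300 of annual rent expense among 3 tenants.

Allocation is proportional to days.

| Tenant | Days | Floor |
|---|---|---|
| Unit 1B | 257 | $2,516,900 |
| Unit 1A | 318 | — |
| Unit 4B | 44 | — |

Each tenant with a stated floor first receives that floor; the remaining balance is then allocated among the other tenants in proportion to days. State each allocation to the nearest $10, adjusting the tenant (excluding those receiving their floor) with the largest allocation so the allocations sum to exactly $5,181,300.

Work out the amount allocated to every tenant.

Fund the minimums — Unit 1B $2,516,900. Residual $2,664,400.
Residual split over remaining days 362: Unit 1A 2,340,550.28 → $2,340,550; Unit 4B 323,849.72 → $323,850.

Unit 1B: $2,516,900 · Unit 1A: $2,340,550 · Unit 4B: $323,850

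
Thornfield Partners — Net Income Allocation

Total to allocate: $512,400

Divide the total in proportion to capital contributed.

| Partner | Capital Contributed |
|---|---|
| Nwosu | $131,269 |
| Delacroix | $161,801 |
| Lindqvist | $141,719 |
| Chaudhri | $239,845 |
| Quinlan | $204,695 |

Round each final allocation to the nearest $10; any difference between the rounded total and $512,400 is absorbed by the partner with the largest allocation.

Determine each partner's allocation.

Nwosu: $76,490; Delacroix: $94,280; Lindqvist: $82,580; Chaudhri: $139,770; Quinlan: $119,280

Total capital contributed = 879,329.
Proportional shares: Nwosu 131,269/879,329 × $512,400 = 76,492.68; Delacroix 161,801/879,329 × $512,400 = 94,284.20; Lindqvist 141,719/879,329 × $512,400 = 82,582.08; Chaudhri 239,845/879,329 × $512,400 = 139,761.77; Quinlan 204,695/879,329 × $512,400 = 119,279.27.
Rounded to nearest $10: Nwosu $76,490; Delacroix $94,280; Lindqvist $82,580; Chaudhri $139,760; Quinlan $119,280. Sum = $512,390.
Difference $512,400 − $512,390 = +$10 applied to largest allocation (Chaudhri): Chaudhri becomes $139,770.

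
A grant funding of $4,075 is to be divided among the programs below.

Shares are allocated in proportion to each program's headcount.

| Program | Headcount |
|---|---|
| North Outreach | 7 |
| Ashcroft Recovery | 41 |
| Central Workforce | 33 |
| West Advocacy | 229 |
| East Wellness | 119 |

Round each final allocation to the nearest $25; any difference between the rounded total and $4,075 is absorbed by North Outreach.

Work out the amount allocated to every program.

Sum of headcount: 429.
Unrounded shares: North Outreach 7/429 × $4,075 = 66.49; Ashcroft Recovery 41/429 × $4,075 = 389.45; Central Workforce 33/429 × $4,075 = 313.46; West Advocacy 229/429 × $4,075 = 2,175.23; East Wellness 119/429 × $4,075 = 1,130.36.
Rounded to nearest $25: North Outreach $75; Ashcroft Recovery $400; Central Workforce $325; West Advocacy $2,175; East Wellness $1,125. Sum = $4,100.
Difference $4,075 − $4,100 = −$25 applied to North Outreach: North Outreach becomes $50.

North Outreach: $50 · Ashcroft Recovery: $400 · Central Workforce: $325 · West Advocacy: $2,175 · East Wellness: $1,125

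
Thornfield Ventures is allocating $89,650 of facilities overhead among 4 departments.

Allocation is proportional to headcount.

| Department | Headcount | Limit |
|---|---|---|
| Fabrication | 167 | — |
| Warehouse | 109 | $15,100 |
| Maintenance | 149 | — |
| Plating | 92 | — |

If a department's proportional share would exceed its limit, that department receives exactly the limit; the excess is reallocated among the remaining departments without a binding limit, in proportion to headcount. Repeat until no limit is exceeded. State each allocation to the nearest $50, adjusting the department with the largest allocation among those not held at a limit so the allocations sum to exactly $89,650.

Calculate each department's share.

Headcount total: 517.
Proportional shares (ignoring caps): Fabrication 28,958.51; Warehouse 18,901.06; Maintenance 25,837.23; Plating 15,953.19.
Held at cap: Warehouse ($15,100); remaining pool $74,550 reallocated over remaining headcount 408.
Remaining shares: Fabrication 30,514.34 → $30,500; Maintenance 27,225.37 → $27,250; Plating 16,810.29 → $16,800.

Fabrication: $30,500; Warehouse: $15,100; Maintenance: $27,250; Plating: $16,800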